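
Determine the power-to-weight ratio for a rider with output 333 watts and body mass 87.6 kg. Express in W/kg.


P/W = 333 / 87.6 = 3.801 W/kg

3.801 W/kg


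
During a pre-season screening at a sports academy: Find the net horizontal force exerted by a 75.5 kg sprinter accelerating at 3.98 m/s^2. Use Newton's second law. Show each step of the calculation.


Newton's second law: F = m * a
F = 75.5 * 3.98 = 300.49 N

300.49 N


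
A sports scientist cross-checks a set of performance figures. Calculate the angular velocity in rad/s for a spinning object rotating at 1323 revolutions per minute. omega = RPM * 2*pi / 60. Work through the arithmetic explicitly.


omega = RPM * 2*pi / 60
= 1323 * 6.28318531 / 60
= 138.544 rad/s

138.544 rad/s


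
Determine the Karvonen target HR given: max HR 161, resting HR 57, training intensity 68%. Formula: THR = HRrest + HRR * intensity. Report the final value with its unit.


HRR = HRmax - HRrest = 161 - 57 = 104
THR = 57 + 104 * 0.68
= 127.72 bpm

127.72 bpm


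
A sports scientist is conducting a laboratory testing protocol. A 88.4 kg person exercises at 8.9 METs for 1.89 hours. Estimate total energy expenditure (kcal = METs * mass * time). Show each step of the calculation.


Energy = METs * mass(kg) * time(h)
= 8.9 * 88.4 * 1.89
= 1486.98 kcal

1486.98 kcal


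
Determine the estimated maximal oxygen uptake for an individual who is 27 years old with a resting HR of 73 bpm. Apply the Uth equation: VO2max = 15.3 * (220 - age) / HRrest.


HRmax = 220 - 27 = 193
VO2max = 15.3 * (193 / 73)
= 15.3 * 2.6438
= 40.45 mL/kg/min

40.45 mL/kg/min


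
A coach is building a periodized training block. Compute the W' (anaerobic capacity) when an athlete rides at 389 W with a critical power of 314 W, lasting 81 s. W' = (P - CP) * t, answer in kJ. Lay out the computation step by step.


Above-CP power = 75 W
Duration = 81 s
W' = 75 * 81 = 6075 J
Convert: 6075 / 1000 = 6.075 kJ

6.075 kJ


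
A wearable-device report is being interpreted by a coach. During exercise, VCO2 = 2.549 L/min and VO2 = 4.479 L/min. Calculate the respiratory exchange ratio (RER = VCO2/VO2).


RER = VCO2 / VO2
= 2.549 / 4.479
= 0.5691

0.5691


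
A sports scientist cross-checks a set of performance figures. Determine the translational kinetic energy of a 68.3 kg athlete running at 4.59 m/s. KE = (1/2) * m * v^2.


KE = 0.5 * m * v^2
= 0.5 * 68.3 * 4.59^2
= 0.5 * 68.3 * 21.0681
= 719.48 J

719.48 J


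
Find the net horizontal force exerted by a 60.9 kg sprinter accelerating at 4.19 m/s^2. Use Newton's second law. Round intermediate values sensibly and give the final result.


Newton's second law: F = m * a
F = 60.9 * 4.19 = 255.17 N

255.17 N


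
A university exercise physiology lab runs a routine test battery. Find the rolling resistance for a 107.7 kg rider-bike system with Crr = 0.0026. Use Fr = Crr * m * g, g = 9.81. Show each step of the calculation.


m * g = 107.7 * 9.81 = 1056.537 N
Fr = 0.0026 * 1056.537 = 2.747 N

2.747 N


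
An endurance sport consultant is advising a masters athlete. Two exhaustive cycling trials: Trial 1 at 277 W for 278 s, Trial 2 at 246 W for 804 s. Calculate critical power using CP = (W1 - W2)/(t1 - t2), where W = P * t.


W1 = 277 * 278 = 77006 J
W2 = 246 * 804 = 197784 J
CP = (77006 - 197784) / (278 - 804)
= -120778 / -526
= 229.62 W

229.62 W


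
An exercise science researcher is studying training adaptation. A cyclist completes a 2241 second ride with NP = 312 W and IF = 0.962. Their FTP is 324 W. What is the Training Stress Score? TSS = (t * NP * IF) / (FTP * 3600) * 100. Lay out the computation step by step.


t * NP * IF = 2241 * 312 * 0.962 = 672622.704
FTP * 3600 = 1166400
TSS = (672622.704 / 1166400) * 100 = 57.67

57.67 TSS


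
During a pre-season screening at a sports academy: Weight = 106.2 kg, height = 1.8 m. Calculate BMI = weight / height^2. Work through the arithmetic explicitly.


height^2 = 1.8^2 = 3.24
BMI = 106.2 / 3.24 = 32.78 kg/m^2

32.78 kg/m^2


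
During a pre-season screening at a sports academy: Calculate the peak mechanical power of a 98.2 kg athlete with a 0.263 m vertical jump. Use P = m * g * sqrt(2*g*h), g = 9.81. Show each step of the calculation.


First, sqrt(2gh) = sqrt(2 * 9.81 * 0.263)
= sqrt(5.16006) = 2.271577 m/s
Power = 98.2 * 9.81 * 2.271577 = 2188.31 W

2188.31 W


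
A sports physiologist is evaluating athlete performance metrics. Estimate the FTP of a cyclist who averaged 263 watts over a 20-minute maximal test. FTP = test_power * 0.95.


FTP = 263 * 0.95 = 249.85 W

249.85 W


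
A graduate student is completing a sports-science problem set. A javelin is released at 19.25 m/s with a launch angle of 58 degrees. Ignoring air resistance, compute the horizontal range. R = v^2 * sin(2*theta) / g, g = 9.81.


Launch speed squared = 370.5625
sin(2 * 58 deg) = 0.898794
Range = 370.5625 * 0.898794 / 9.81
= 33.951 m

33.951 m


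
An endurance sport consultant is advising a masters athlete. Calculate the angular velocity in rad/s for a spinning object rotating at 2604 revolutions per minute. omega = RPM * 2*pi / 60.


omega = RPM * 2*pi / 60
= 2604 * 6.28318531 / 60
= 272.69 rad/s

272.69 rad/s


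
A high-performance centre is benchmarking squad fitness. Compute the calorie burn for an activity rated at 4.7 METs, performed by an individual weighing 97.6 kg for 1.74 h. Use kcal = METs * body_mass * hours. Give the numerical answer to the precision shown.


Product of METs and mass = 4.7 * 97.6 = 458.72
Total kcal = 458.72 * 1.74 = 798.17 kcal

798.17 kcal


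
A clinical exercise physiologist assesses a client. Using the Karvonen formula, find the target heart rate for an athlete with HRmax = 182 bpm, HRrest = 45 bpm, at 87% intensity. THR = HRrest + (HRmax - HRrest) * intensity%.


HRR = 182 - 45 = 137
THR = 45 + 137 * 0.87
= 45 + 119.19
= 164.19 bpm

164.19 bpm


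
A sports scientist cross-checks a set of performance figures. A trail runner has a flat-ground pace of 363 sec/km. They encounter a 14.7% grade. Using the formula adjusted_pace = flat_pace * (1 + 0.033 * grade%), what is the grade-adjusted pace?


Grade factor = 1 + 0.033 * 14.7 = 1.4851
Adjusted = 363 * 1.4851 = 539.09 sec/km

539.09 s/km


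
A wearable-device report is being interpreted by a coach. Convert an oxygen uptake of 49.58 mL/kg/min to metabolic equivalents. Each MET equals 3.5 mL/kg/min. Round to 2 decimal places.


One MET = 3.5 mL/kg/min
Number of METs = 49.58 / 3.5
= 14.17 METs

14.17 METs


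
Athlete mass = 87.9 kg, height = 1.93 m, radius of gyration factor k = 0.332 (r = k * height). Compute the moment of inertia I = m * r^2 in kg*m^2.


r = k * height = 0.332 * 1.93 = 0.64076 m
r^2 = 0.64076^2 = 0.410573
I = 87.9 * 0.410573 = 36.089 kg*m^2

36.089 kg*m^2


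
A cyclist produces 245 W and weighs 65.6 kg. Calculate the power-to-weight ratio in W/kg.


P/W = power / mass
= 245 / 65.6
= 3.735 W/kg

3.735 W/kg


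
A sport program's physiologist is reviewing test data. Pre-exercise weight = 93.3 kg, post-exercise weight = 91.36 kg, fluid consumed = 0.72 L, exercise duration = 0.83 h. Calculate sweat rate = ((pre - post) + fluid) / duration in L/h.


Weight loss = 93.3 - 91.36 = 1.94 kg (approx L)
Total sweat = 1.94 + 0.72 = 2.66 L
Sweat rate = 2.66 / 0.83 = 3.205 L/h

3.205 L/h


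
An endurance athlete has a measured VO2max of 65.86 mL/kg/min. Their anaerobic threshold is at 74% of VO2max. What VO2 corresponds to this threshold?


Anaerobic threshold VO2 = VO2max * 74%
= 65.86 * 0.74
= 48.74 mL/kg/min

48.74 mL/kg/min


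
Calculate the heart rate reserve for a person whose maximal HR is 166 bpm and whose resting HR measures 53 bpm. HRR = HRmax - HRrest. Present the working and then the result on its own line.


HRmax = 166 bpm
HRrest = 53 bpm
HRR = 166 - 53 = 113 bpm

113 bpm


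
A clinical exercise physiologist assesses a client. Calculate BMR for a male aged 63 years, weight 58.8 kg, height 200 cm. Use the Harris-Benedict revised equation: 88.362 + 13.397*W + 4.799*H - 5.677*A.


Substituting values:
W term = 13.397 * 58.8 = 787.7436
H term = 4.799 * 200 = 959.8
A term = 5.677 * 63 = 357.651
BMR = 1478.25 kcal/day

1478.25 kcal/day


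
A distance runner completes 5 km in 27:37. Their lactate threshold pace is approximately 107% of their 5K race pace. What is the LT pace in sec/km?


Convert to seconds: 27 min 37 s = 1657 s
Pace per km = 1657 / 5 = 331.4 s/km
LT pace = 331.4 * 1.07 = 354.6 s/km

354.6 s/km


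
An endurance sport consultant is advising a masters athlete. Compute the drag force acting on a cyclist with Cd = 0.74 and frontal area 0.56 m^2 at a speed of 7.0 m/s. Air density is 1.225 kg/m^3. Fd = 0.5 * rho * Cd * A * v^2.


Step 1: v^2 = 49.0
Step 2: Fd = 0.5 * 1.225 * 0.74 * 0.56 * 49.0
= 12.437 N

12.437 N


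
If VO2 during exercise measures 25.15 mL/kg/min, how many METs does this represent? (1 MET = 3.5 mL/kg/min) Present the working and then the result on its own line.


METs = VO2 / 3.5 = 25.15 / 3.5 = 7.19

7.19 METs


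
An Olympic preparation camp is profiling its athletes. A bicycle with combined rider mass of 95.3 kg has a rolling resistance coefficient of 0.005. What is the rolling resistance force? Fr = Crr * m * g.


Fr = 0.005 * 95.3 * 9.81
= 0.4765 * 9.81
= 4.674 N

4.674 N


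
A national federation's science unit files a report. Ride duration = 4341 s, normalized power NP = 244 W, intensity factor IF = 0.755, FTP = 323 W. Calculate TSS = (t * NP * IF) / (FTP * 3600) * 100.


Numerator = 4341 * 244 * 0.755 = 799699.02
Denominator = 323 * 3600 = 1162800
TSS = 799699.02 / 1162800 * 100
= 68.77

68.77 TSS


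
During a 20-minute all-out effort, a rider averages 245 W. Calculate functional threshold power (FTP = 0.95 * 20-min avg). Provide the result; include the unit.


FTP = 0.95 * 245
= 232.75 W

232.75 W


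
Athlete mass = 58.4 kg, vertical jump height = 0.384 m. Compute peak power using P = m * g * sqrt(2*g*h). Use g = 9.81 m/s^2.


sqrt(2 * 9.81 * 0.384) = sqrt(7.53408) = 2.744828 m/s
P = 58.4 * 9.81 * 2.744828
= 1572.52 W

1572.52 W


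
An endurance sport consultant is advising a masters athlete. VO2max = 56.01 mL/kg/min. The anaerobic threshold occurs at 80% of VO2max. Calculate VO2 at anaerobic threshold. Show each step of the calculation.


AT fraction = 80 / 100 = 0.8
AT VO2 = 56.01 * 0.8
= 44.81 mL/kg/min

44.81 mL/kg/min


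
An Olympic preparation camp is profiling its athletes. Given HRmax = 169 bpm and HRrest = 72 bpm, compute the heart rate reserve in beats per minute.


Heart rate reserve = maximum HR minus resting HR
HRR = 169 - 72 = 97 bpm

97 bpm


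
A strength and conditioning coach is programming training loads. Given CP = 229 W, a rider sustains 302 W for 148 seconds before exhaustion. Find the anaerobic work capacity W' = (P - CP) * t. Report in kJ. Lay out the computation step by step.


Excess power = 302 - 229 = 73 W
Work above CP = 73 * 148 = 10804 J
W' = 10.804 kJ

10.804 kJ


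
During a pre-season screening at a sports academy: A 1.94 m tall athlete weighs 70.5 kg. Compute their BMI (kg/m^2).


height^2 = 3.7636 m^2
BMI = 70.5 / 3.7636 = 18.73 kg/m^2

18.73 kg/m^2


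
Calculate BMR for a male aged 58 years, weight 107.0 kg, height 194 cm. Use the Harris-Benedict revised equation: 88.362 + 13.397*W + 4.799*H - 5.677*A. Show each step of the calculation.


Substituting values:
W term = 13.397 * 107.0 = 1433.479
H term = 4.799 * 194 = 931.006
A term = 5.677 * 58 = 329.266
BMR = 2123.58 kcal/day

2123.58 kcal/day


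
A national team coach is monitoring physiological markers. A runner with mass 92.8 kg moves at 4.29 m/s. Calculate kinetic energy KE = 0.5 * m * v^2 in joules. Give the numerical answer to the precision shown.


v^2 = 4.29^2 = 18.4041
KE = 0.5 * 92.8 * 18.4041
= 853.95 J

853.95 J


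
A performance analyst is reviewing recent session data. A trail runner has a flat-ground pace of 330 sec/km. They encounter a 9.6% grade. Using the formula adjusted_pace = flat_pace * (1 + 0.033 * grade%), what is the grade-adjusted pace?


Grade factor = 1 + 0.033 * 9.6 = 1.3168
Adjusted = 330 * 1.3168 = 434.54 sec/km

434.54 s/km


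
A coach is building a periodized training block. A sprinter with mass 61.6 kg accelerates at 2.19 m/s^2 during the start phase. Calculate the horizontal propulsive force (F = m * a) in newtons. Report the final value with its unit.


F = m * a
= 61.6 * 2.19
= 134.9 N

134.9 N


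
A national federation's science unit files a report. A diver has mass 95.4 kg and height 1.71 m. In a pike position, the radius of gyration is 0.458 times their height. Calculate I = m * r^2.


r = 0.458 * 1.71 = 0.78318 m
I = m * r^2 = 95.4 * 0.613371 = 58.516 kg*m^2

58.516 kg*m^2


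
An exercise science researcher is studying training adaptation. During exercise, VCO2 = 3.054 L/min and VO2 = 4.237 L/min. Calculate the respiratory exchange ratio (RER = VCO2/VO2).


RER = VCO2 / VO2
= 3.054 / 4.237
= 0.7208

0.7208


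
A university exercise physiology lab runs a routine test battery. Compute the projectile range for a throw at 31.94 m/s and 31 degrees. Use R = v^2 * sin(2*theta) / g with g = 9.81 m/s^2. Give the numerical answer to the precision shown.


Two times the angle = 62 degrees
sin(62) = 0.882948
R = 1020.1636 * 0.882948 / 9.81 = 91.82 m

91.82 m


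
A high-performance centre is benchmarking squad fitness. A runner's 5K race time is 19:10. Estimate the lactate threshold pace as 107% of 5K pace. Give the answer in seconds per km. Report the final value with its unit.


Total race time = 19*60 + 10 = 1150 seconds
5K pace = 1150 / 5 = 230.0 sec/km
LT pace = 230.0 * 1.07 = 246.1 sec/km

246.1 s/km


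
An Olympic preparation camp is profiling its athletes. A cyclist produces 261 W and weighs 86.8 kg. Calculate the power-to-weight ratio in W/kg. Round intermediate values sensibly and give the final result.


P/W = power / mass
= 261 / 86.8
= 3.007 W/kg

3.007 W/kg


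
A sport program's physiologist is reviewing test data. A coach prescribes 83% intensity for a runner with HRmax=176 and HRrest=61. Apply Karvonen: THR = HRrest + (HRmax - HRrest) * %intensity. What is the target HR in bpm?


Heart rate reserve = 176 - 61 = 115
Intensity fraction = 83 / 100 = 0.83
THR = 61 + 115 * 0.83 = 156.45 bpm

156.45 bpm


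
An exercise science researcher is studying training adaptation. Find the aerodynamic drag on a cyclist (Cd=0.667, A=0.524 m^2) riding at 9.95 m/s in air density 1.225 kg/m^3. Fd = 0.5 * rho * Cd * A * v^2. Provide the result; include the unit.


Fd = 0.5 * 1.225 * 0.667 * 0.524 * 9.95^2
= 0.5 * 1.225 * 0.667 * 0.524 * 99.0025
= 21.194 N

21.194 N


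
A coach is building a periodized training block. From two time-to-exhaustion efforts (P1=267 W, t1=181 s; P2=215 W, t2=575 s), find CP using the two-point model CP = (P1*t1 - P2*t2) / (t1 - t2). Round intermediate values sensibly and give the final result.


Work in trial 1 = 48327 J
Work in trial 2 = 123625 J
Delta work = -75298 J
Delta time = -394 s
CP = -75298 / -394 = 191.11 W

191.11 W


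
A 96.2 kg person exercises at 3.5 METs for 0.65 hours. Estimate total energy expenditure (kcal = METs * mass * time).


Energy = METs * mass(kg) * time(h)
= 3.5 * 96.2 * 0.65
= 218.86 kcal

218.86 kcal


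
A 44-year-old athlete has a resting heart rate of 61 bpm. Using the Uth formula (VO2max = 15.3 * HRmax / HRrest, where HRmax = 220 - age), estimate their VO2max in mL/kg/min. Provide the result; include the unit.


HRmax = 220 - 44 = 176 bpm
Ratio = HRmax / HRrest = 176 / 61 = 2.8852
VO2max = 15.3 * 2.8852 = 44.14 mL/kg/min

44.14 mL/kg/min


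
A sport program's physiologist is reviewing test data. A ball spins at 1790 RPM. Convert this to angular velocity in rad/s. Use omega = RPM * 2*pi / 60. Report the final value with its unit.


omega = 1790 * 2 * pi / 60
= 1790 * 6.28318531 / 60
= 11246.902 / 60
= 187.448 rad/s

187.448 rad/s


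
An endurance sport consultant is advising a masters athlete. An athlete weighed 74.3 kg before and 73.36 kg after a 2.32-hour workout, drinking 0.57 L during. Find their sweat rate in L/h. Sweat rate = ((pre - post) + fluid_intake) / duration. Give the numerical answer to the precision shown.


Body mass change = 0.94 kg
Total sweat loss = 0.94 + 0.57 = 1.51 L
Rate = 1.51 / 2.32 = 0.651 L/h

0.651 L/h


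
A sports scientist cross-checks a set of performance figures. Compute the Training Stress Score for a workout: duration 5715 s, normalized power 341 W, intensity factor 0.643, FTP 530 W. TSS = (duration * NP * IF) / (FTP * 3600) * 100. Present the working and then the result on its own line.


Product = 5715 * 341 * 0.643 = 1253088.045
Base = 530 * 3600 = 1908000
TSS = 1253088.045 / 1908000 * 100 = 65.68

65.68 TSS


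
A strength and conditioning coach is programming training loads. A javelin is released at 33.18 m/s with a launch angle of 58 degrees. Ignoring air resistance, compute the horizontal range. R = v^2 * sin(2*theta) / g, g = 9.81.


Launch speed squared = 1100.9124
sin(2 * 58 deg) = 0.898794
Range = 1100.9124 * 0.898794 / 9.81
= 100.866 m

100.866 m


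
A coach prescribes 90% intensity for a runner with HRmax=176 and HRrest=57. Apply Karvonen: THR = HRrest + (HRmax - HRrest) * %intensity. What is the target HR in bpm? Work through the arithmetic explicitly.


Heart rate reserve = 176 - 57 = 119
Intensity fraction = 90 / 100 = 0.9
THR = 57 + 119 * 0.9 = 164.1 bpm

164.1 bpm


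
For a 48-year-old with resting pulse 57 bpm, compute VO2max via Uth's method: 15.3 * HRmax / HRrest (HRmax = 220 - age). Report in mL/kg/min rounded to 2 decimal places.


Step 1: HRmax = 220 - 48 = 172 bpm
Step 2: Ratio = 172 / 57 = 3.0175
Step 3: VO2max = 15.3 * 3.0175 = 46.17 mL/kg/min

46.17 mL/kg/min


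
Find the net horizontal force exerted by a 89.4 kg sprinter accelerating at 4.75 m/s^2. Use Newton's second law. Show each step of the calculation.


Newton's second law: F = m * a
F = 89.4 * 4.75 = 424.65 N

424.65 N


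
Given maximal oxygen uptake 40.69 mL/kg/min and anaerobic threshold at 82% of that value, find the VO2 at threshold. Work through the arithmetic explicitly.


Percentage as decimal = 0.82
VO2 at AT = 40.69 * 0.82 = 33.37 mL/kg/min

33.37 mL/kg/min


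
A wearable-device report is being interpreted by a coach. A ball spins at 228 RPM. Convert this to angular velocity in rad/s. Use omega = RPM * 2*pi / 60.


omega = 228 * 2 * pi / 60
= 228 * 6.28318531 / 60
= 1432.566 / 60
= 23.876 rad/s

23.876 rad/s


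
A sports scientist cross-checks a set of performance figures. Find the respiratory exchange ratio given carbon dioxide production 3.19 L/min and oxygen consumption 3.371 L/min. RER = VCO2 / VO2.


VCO2 = 3.19 L/min
VO2 = 3.371 L/min
RER = 3.19 / 3.371 = 0.9463

0.9463


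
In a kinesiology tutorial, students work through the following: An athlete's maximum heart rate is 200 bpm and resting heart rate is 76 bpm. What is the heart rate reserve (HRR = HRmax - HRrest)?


HRR = HRmax - HRrest
= 200 - 76
= 124 bpm

124 bpm


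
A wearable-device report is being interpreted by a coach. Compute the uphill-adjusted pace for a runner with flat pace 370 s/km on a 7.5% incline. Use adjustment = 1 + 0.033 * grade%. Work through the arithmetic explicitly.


Adjustment factor = 1 + 0.033 * 7.5 = 1.2475
Grade-adjusted pace = 370 * 1.2475 = 461.58 s/km

461.58 s/km


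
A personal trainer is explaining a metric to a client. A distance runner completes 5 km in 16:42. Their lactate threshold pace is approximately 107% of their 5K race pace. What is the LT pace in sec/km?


Convert to seconds: 16 min 42 s = 1002 s
Pace per km = 1002 / 5 = 200.4 s/km
LT pace = 200.4 * 1.07 = 214.43 s/km

214.43 s/km


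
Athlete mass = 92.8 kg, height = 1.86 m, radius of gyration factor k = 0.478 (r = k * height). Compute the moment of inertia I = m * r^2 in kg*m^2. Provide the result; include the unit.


r = k * height = 0.478 * 1.86 = 0.88908 m
r^2 = 0.88908^2 = 0.790463
I = 92.8 * 0.790463 = 73.355 kg*m^2

73.355 kg*m^2


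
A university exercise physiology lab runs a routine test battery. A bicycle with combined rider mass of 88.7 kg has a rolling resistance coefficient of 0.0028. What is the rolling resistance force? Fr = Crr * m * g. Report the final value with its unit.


Fr = 0.0028 * 88.7 * 9.81
= 0.24836 * 9.81
= 2.436 N

2.436 N


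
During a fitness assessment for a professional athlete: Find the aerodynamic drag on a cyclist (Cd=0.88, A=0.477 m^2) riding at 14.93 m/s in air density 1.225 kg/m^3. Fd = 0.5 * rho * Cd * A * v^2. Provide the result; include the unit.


Fd = 0.5 * 1.225 * 0.88 * 0.477 * 14.93^2
= 0.5 * 1.225 * 0.88 * 0.477 * 222.9049
= 57.31 N

57.31 N


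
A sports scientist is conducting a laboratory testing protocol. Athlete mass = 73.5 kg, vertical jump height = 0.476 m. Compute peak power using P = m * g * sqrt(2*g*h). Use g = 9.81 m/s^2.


sqrt(2 * 9.81 * 0.476) = sqrt(9.33912) = 3.055997 m/s
P = 73.5 * 9.81 * 3.055997
= 2203.48 W

2203.48 W


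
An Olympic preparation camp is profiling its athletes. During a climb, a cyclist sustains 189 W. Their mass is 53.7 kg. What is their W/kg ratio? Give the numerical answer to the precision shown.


Power-to-weight = 189 W / 53.7 kg
= 3.52 W/kg

3.52 W/kg


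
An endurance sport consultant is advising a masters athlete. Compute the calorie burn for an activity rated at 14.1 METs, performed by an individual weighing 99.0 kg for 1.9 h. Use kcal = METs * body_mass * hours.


Product of METs and mass = 14.1 * 99.0 = 1395.9
Total kcal = 1395.9 * 1.9 = 2652.21 kcal

2652.21 kcal


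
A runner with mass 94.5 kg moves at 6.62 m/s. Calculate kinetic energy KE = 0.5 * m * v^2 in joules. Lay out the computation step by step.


v^2 = 6.62^2 = 43.8244
KE = 0.5 * 94.5 * 43.8244
= 2070.7 J

2070.7 J


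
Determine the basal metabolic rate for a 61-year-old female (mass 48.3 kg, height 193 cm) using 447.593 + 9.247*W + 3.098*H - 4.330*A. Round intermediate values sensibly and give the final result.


BMR = 447.593 + 9.247*48.3 + 3.098*193 - 4.330*61
= 1228.01 kcal/day

1228.01 kcal/day


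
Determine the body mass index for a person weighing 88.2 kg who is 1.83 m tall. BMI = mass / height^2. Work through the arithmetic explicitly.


BMI = mass / height^2
= 88.2 / 1.83^2
= 88.2 / 3.3489
= 26.34 kg/m^2

26.34 kg/m^2


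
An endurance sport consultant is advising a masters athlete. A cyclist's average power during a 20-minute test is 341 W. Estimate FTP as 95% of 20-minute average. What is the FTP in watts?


FTP = 20-min power * 0.95
= 341 * 0.95
= 323.95 W

323.95 W


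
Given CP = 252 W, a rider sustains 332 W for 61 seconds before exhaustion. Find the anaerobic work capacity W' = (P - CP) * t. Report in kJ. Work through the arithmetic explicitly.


Excess power = 332 - 252 = 80 W
Work above CP = 80 * 61 = 4880 J
W' = 4.88 kJ

4.88 kJ


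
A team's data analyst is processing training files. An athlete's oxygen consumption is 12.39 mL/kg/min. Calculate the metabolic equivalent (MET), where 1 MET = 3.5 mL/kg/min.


MET = VO2 / 3.5
= 12.39 / 3.5
= 3.54 METs

3.54 METs


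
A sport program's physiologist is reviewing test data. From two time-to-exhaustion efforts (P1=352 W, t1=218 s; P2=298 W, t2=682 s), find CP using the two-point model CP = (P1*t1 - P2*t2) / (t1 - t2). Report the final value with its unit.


Work in trial 1 = 76736 J
Work in trial 2 = 203236 J
Delta work = -126500 J
Delta time = -464 s
CP = -126500 / -464 = 272.63 W

272.63 W


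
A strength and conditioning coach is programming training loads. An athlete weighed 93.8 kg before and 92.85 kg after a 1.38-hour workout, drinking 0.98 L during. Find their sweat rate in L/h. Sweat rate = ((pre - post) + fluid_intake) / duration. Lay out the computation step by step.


Body mass change = 0.95 kg
Total sweat loss = 0.95 + 0.98 = 1.93 L
Rate = 1.93 / 1.38 = 1.399 L/h

1.399 L/h


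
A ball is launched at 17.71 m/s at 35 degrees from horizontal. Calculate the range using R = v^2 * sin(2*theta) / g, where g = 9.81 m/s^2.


sin(2 * 35) = sin(70) = 0.939693
v^2 = 17.71^2 = 313.6441
R = 313.6441 * 0.939693 / 9.81
= 30.044 m

30.044 m


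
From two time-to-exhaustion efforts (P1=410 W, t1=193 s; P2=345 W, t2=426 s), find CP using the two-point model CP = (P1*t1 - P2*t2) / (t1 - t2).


Work in trial 1 = 79130 J
Work in trial 2 = 146970 J
Delta work = -67840 J
Delta time = -233 s
CP = -67840 / -233 = 291.16 W

291.16 W


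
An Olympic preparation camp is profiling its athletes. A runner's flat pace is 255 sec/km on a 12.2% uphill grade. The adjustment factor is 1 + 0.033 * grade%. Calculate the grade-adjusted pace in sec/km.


Factor = 1 + 0.033 * 12.2 = 1.4026
Adjusted pace = 255 * 1.4026
= 357.66 sec/km

357.66 s/km


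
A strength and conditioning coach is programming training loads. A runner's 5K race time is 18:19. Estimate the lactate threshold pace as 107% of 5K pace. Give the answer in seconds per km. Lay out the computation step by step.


Total race time = 18*60 + 19 = 1099 seconds
5K pace = 1099 / 5 = 219.8 sec/km
LT pace = 219.8 * 1.07 = 235.19 sec/km

235.19 s/km


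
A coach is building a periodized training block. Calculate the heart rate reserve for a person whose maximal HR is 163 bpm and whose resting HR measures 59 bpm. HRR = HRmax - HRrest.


HRmax = 163 bpm
HRrest = 59 bpm
HRR = 163 - 59 = 104 bpm

104 bpm


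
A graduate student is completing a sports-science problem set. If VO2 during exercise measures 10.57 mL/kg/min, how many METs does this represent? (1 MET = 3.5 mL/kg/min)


METs = VO2 / 3.5 = 10.57 / 3.5 = 3.02

3.02 METs


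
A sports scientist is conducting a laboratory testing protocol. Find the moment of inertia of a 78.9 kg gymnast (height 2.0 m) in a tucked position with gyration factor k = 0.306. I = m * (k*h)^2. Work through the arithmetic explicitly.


Radius of gyration = 0.306 * 2.0 = 0.612 m
I = 78.9 * 0.612^2
= 78.9 * 0.374544
= 29.552 kg*m^2

29.552 kg*m^2


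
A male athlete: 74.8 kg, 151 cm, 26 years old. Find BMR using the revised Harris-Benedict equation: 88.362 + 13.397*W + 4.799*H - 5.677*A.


Intercept = 88.362
Weight contribution = 13.397 * 74.8 = 1002.0956
Height contribution = 4.799 * 151 = 724.649
Age contribution = 5.677 * 26 = 147.602
BMR = 88.362 + 1002.0956 + 724.649 - 147.602
= 1667.5 kcal/day

1667.5 kcal/day


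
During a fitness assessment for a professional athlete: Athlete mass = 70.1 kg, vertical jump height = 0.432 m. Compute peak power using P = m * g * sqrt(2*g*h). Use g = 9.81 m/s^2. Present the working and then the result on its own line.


sqrt(2 * 9.81 * 0.432) = sqrt(8.47584) = 2.91133 m/s
P = 70.1 * 9.81 * 2.91133
= 2002.07 W

2002.07 W


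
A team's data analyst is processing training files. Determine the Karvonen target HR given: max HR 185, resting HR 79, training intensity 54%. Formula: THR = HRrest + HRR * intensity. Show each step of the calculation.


HRR = HRmax - HRrest = 185 - 79 = 106
THR = 79 + 106 * 0.54
= 136.24 bpm

136.24 bpm


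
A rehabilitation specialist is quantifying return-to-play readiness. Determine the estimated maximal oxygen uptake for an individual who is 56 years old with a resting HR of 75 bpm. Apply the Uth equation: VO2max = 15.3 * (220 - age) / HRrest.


HRmax = 220 - 56 = 164
VO2max = 15.3 * (164 / 75)
= 15.3 * 2.1867
= 33.46 mL/kg/min

33.46 mL/kg/min


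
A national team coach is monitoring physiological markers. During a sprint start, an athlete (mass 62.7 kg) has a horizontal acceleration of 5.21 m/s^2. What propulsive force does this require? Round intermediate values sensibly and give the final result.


Propulsive force = mass * acceleration
= 62.7 kg * 5.21 m/s^2
= 326.67 N

326.67 N


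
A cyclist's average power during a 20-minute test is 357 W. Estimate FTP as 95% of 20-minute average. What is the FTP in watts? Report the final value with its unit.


FTP = 20-min power * 0.95
= 357 * 0.95
= 339.15 W

339.15 W


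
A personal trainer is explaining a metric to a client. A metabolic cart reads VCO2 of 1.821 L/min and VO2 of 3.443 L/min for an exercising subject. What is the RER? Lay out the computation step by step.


RER = VCO2 / VO2 = 1.821 / 3.443 = 0.5289

0.5289


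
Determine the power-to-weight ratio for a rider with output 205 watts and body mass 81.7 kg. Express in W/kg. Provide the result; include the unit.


P/W = 205 / 81.7 = 2.509 W/kg

2.509 W/kg


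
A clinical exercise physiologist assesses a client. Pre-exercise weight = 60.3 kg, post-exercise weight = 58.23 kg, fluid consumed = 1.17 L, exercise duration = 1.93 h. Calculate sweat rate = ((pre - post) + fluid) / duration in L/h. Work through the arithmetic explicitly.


Weight loss = 60.3 - 58.23 = 2.07 kg (approx L)
Total sweat = 2.07 + 1.17 = 3.24 L
Sweat rate = 3.24 / 1.93 = 1.679 L/h

1.679 L/h


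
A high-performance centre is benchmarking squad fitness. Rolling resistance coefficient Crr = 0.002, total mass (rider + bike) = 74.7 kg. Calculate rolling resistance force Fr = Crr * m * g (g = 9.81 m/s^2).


Fr = Crr * m * g
= 0.002 * 74.7 * 9.81
= 1.466 N

1.466 N


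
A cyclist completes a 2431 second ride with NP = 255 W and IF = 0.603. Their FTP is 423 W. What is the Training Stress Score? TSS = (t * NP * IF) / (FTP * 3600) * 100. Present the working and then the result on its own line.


t * NP * IF = 2431 * 255 * 0.603 = 373802.715
FTP * 3600 = 1522800
TSS = (373802.715 / 1522800) * 100 = 24.55

24.55 TSS


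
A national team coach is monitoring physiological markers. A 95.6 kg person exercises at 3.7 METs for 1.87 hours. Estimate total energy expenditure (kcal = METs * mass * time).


Energy = METs * mass(kg) * time(h)
= 3.7 * 95.6 * 1.87
= 661.46 kcal

661.46 kcal


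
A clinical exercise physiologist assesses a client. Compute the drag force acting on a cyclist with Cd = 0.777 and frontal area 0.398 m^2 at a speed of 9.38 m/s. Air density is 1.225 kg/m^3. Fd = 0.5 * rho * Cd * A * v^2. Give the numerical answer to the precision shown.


Step 1: v^2 = 87.9844
Step 2: Fd = 0.5 * 1.225 * 0.777 * 0.398 * 87.9844
= 16.665 N

16.665 N


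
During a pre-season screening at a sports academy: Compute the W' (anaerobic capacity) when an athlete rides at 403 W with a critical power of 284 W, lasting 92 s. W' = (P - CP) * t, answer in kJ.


Above-CP power = 119 W
Duration = 92 s
W' = 119 * 92 = 10948 J
Convert: 10948 / 1000 = 10.948 kJ

10.948 kJ


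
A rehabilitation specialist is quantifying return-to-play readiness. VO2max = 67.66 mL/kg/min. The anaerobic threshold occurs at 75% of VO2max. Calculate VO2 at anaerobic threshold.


AT fraction = 75 / 100 = 0.75
AT VO2 = 67.66 * 0.75
= 50.75 mL/kg/min

50.75 mL/kg/min


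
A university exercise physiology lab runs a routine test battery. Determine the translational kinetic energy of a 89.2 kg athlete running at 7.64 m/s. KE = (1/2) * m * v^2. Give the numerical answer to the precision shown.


KE = 0.5 * m * v^2
= 0.5 * 89.2 * 7.64^2
= 0.5 * 89.2 * 58.3696
= 2603.28 J

2603.28 J


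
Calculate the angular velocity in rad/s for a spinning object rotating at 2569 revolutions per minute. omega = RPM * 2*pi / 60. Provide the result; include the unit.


omega = RPM * 2*pi / 60
= 2569 * 6.28318531 / 60
= 269.025 rad/s

269.025 rad/s


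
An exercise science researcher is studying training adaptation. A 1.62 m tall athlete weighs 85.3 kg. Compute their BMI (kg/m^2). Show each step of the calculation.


height^2 = 2.6244 m^2
BMI = 85.3 / 2.6244 = 32.5 kg/m^2

32.5 kg/m^2


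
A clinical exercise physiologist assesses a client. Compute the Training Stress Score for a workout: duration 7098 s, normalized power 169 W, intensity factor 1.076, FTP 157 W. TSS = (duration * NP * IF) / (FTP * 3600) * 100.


Product = 7098 * 169 * 1.076 = 1290728.712
Base = 157 * 3600 = 565200
TSS = 1290728.712 / 565200 * 100 = 228.37

228.37 TSS


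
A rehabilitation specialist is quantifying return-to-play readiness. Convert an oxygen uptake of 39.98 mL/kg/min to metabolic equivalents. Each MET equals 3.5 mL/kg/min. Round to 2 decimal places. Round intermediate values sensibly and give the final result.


One MET = 3.5 mL/kg/min
Number of METs = 39.98 / 3.5
= 11.42 METs

11.42 METs


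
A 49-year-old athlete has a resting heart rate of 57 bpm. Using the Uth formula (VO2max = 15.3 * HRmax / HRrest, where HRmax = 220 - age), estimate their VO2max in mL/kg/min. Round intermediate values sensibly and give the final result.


HRmax = 220 - 49 = 171 bpm
Ratio = HRmax / HRrest = 171 / 57 = 3.0
VO2max = 15.3 * 3.0 = 45.9 mL/kg/min

45.9 mL/kg/min


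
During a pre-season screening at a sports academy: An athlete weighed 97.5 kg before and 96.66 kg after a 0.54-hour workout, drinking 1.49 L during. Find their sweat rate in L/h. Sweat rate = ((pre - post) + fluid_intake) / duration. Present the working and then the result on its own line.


Body mass change = 0.84 kg
Total sweat loss = 0.84 + 1.49 = 2.33 L
Rate = 2.33 / 0.54 = 4.315 L/h

4.315 L/h


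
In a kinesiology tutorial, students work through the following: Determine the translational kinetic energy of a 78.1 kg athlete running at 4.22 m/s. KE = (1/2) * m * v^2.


KE = 0.5 * m * v^2
= 0.5 * 78.1 * 4.22^2
= 0.5 * 78.1 * 17.8084
= 695.42 J

695.42 J


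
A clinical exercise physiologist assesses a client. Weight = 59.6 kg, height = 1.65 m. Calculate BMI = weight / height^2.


height^2 = 1.65^2 = 2.7225
BMI = 59.6 / 2.7225 = 21.89 kg/m^2

21.89 kg/m^2


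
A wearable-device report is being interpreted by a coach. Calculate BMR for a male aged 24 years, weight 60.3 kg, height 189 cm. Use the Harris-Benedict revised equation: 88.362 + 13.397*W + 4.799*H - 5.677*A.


Substituting values:
W term = 13.397 * 60.3 = 807.8391
H term = 4.799 * 189 = 907.011
A term = 5.677 * 24 = 136.248
BMR = 1666.96 kcal/day

1666.96 kcal/day


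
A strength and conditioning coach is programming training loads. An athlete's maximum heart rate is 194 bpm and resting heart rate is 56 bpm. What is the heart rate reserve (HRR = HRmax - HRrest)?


HRR = HRmax - HRrest
= 194 - 56
= 138 bpm

138 bpm


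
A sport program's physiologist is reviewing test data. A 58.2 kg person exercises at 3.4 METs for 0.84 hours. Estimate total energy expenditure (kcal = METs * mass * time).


Energy = METs * mass(kg) * time(h)
= 3.4 * 58.2 * 0.84
= 166.22 kcal

166.22 kcal


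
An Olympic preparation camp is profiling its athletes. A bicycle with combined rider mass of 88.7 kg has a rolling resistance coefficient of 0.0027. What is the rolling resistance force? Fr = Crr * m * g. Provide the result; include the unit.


Fr = 0.0027 * 88.7 * 9.81
= 0.23949 * 9.81
= 2.349 N

2.349 N


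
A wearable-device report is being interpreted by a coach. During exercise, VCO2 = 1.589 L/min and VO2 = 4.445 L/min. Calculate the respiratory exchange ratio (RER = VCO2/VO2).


RER = VCO2 / VO2
= 1.589 / 4.445
= 0.3575

0.3575


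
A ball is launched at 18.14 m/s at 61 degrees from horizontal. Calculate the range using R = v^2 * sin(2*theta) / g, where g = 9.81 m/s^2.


sin(2 * 61) = sin(122) = 0.848048
v^2 = 18.14^2 = 329.0596
R = 329.0596 * 0.848048 / 9.81
= 28.446 m

28.446 m


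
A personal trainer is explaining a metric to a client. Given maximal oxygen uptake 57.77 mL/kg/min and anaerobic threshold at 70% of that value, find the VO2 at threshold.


Percentage as decimal = 0.7
VO2 at AT = 57.77 * 0.7 = 40.44 mL/kg/min

40.44 mL/kg/min


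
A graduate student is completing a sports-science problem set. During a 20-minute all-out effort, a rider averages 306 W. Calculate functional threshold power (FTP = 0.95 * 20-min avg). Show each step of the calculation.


FTP = 0.95 * 306
= 290.7 W

290.7 W


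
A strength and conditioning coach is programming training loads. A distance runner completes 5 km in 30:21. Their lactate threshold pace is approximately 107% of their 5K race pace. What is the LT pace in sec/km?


Convert to seconds: 30 min 21 s = 1821 s
Pace per km = 1821 / 5 = 364.2 s/km
LT pace = 364.2 * 1.07 = 389.69 s/km

389.69 s/km


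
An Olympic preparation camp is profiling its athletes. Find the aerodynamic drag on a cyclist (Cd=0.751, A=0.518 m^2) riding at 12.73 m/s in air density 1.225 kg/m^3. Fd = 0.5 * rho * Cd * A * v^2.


Fd = 0.5 * 1.225 * 0.751 * 0.518 * 12.73^2
= 0.5 * 1.225 * 0.751 * 0.518 * 162.0529
= 38.613 N

38.613 N


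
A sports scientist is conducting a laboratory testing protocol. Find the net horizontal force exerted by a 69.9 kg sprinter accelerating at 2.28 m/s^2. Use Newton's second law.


Newton's second law: F = m * a
F = 69.9 * 2.28 = 159.37 N

159.37 N


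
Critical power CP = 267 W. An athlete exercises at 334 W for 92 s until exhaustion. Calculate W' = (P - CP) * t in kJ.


P - CP = 334 - 267 = 67 W
W' = 67 * 92 = 6164 J
= 6164 / 1000 = 6.164 kJ

6.164 kJ


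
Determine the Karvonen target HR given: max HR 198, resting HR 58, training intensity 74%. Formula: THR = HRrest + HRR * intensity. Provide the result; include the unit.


HRR = HRmax - HRrest = 198 - 58 = 140
THR = 58 + 140 * 0.74
= 161.6 bpm

161.6 bpm


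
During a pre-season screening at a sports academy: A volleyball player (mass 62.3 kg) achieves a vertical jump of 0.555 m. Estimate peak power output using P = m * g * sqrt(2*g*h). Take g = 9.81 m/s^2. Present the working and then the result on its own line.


2 * g * h = 2 * 9.81 * 0.555 = 10.8891
sqrt(10.8891) = 3.299864 m/s
P = 62.3 * 9.81 * 3.299864 = 2016.75 W

2016.75 W


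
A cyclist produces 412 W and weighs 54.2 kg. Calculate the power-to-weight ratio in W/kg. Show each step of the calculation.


P/W = power / mass
= 412 / 54.2
= 7.601 W/kg

7.601 W/kg


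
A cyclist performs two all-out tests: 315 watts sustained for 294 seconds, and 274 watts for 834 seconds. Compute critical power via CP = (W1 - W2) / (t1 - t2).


W1 = P1 * t1 = 315 * 294 = 92610 J
W2 = P2 * t2 = 274 * 834 = 228516 J
CP = (92610 - 228516) / (294 - 834)
= 251.68 W

251.68 W


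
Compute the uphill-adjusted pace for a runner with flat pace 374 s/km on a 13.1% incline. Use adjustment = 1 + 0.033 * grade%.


Adjustment factor = 1 + 0.033 * 13.1 = 1.4323
Grade-adjusted pace = 374 * 1.4323 = 535.68 s/km

535.68 s/km


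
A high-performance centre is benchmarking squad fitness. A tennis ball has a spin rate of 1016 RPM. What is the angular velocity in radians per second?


Convert RPM to rad/s: multiply by 2*pi and divide by 60
omega = 1016 * 2 * pi / 60
= 106.395 rad/s

106.395 rad/s


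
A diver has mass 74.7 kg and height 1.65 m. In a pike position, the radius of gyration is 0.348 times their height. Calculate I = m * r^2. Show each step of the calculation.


r = 0.348 * 1.65 = 0.5742 m
I = m * r^2 = 74.7 * 0.329706 = 24.629 kg*m^2

24.629 kg*m^2


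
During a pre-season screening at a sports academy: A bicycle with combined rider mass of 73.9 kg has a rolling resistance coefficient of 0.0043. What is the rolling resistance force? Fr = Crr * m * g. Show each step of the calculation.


Fr = 0.0043 * 73.9 * 9.81
= 0.31777 * 9.81
= 3.117 N

3.117 N


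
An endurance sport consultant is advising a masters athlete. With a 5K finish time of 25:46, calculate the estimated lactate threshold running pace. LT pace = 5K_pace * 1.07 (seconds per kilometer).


Race duration = 1546 s for 5 km
Average pace = 1546 / 5 = 309.2 s/km
LT pace = 309.2 * 1.07
= 330.84 s/km

330.84 s/km


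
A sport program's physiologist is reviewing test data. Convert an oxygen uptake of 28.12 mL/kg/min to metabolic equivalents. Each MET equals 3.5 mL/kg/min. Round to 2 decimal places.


One MET = 3.5 mL/kg/min
Number of METs = 28.12 / 3.5
= 8.03 METs

8.03 METs
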